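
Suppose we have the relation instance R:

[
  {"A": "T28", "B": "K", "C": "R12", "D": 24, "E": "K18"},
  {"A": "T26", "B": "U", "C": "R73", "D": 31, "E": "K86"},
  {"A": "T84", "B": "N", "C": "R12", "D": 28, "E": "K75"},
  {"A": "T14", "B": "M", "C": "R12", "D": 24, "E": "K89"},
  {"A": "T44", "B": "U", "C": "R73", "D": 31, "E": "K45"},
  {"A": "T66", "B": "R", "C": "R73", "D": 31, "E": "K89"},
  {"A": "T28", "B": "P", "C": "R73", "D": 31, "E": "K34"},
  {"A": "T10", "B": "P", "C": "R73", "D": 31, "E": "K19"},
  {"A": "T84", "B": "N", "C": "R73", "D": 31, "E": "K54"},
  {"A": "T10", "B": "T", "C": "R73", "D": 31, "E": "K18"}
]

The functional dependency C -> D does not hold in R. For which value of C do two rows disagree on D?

C=R12: 3 rows → D takes values {24, 28} — violation
C=R73: 7 rows → D = 31, 31, 31, 31, 31, 31, 31 ✓
The only C value with inconsistent D is C=R12.

R12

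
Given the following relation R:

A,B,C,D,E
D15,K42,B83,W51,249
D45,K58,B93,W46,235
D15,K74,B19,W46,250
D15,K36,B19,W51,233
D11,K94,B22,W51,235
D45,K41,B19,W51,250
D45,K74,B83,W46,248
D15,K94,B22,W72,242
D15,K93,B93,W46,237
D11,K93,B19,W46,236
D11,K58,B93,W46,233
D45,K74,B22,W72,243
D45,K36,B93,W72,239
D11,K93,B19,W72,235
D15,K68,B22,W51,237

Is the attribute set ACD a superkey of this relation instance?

All 15 rows have distinct ACD values, so ACD → (all attributes) holds and ACD is a superkey.

Yes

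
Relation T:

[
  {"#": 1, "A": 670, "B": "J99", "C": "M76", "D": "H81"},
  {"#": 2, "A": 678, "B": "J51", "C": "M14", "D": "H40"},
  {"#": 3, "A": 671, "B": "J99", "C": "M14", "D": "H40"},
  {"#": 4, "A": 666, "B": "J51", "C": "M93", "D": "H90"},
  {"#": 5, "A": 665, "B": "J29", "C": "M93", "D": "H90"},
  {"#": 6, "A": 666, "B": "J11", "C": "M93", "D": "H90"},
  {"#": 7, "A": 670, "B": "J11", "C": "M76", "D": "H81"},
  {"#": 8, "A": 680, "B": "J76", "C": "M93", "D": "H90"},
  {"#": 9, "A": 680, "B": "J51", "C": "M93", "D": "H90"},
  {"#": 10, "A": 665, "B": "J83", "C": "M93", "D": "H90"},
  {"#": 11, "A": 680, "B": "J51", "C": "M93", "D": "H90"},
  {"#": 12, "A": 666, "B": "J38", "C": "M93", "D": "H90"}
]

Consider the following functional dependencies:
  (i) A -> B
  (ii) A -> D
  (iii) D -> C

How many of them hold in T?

2

(i) A -> B: A=670: rows 1, 7 → B takes values {J99, J11} — violation; A=666: rows 4, 6, 12 → B takes values {J51, J11, J38} — violation; A=665: rows 5, 10 → B takes values {J29, J83} — violation; A=680: rows 8, 9, 11 → B takes values {J76, J51} — violation — fails.
(ii) A -> D: every LHS value maps to a single RHS value — holds.
(iii) D -> C: every LHS value maps to a single RHS value — holds.
2 of the 3 dependencies hold.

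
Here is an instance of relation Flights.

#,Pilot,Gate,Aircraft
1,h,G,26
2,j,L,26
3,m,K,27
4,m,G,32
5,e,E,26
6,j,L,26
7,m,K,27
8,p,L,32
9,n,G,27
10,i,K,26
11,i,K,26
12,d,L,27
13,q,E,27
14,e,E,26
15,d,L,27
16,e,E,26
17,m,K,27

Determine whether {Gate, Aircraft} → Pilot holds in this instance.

(Gate=G, Aircraft=26): row 1 → Pilot = h ✓
(Gate=L, Aircraft=26): rows 2, 6 → Pilot = j, j ✓
(Gate=K, Aircraft=27): rows 3, 7, 17 → Pilot = m, m, m ✓
(Gate=G, Aircraft=32): row 4 → Pilot = m ✓
(Gate=E, Aircraft=26): rows 5, 14, 16 → Pilot = e, e, e ✓
(Gate=L, Aircraft=32): row 8 → Pilot = p ✓
(Gate=G, Aircraft=27): row 9 → Pilot = n ✓
(Gate=K, Aircraft=26): rows 10, 11 → Pilot = i, i ✓
(Gate=L, Aircraft=27): rows 12, 15 → Pilot = d, d ✓
(Gate=E, Aircraft=27): row 13 → Pilot = q ✓
Every {Gate, Aircraft} value is associated with a single Pilot value, so {Gate, Aircraft} → Pilot holds.

Yes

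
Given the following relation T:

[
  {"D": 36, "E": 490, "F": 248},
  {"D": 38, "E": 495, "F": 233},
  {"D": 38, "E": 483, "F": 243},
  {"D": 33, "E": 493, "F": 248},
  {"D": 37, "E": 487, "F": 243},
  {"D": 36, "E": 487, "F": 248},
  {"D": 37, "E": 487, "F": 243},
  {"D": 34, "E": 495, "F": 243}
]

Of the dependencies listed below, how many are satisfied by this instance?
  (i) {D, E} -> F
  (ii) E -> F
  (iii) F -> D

(i) {D, E} -> F: every LHS value maps to a single RHS value — holds.
(ii) E -> F: E=495: 2 rows → F takes values {233, 243} — violation; E=487: 3 rows → F takes values {243, 248} — violation — fails.
(iii) F -> D: F=248: 3 rows → D takes values {36, 33} — violation; F=243: 4 rows → D takes values {38, 37, 34} — violation — fails.
1 of the 3 dependencies holds.

1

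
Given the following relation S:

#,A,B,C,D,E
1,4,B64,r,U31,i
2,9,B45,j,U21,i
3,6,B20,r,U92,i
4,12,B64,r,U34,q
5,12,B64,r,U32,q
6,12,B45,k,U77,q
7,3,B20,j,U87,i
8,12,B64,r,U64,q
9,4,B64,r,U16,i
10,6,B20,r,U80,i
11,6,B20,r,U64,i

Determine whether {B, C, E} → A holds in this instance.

(B=B64, C=r, E=i): rows 1, 9 → A = 4, 4 ✓
(B=B45, C=j, E=i): row 2 → A = 9 ✓
(B=B20, C=r, E=i): rows 3, 10, 11 → A = 6, 6, 6 ✓
(B=B64, C=r, E=q): rows 4, 5, 8 → A = 12, 12, 12 ✓
(B=B45, C=k, E=q): row 6 → A = 12 ✓
(B=B20, C=j, E=i): row 7 → A = 3 ✓
Every {B, C, E} value is associated with a single A value, so {B, C, E} → A holds.

Yes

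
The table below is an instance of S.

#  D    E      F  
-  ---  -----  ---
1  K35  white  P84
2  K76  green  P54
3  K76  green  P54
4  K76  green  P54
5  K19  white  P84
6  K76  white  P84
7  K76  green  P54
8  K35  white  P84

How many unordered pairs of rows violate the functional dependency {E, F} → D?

(E=white, F=P84): violating pairs (1,5), (1,6), (5,6), (5,8), (6,8) — 5 pairs.
(E=green, F=P54): all 4 rows agree on D — 0 pairs.

5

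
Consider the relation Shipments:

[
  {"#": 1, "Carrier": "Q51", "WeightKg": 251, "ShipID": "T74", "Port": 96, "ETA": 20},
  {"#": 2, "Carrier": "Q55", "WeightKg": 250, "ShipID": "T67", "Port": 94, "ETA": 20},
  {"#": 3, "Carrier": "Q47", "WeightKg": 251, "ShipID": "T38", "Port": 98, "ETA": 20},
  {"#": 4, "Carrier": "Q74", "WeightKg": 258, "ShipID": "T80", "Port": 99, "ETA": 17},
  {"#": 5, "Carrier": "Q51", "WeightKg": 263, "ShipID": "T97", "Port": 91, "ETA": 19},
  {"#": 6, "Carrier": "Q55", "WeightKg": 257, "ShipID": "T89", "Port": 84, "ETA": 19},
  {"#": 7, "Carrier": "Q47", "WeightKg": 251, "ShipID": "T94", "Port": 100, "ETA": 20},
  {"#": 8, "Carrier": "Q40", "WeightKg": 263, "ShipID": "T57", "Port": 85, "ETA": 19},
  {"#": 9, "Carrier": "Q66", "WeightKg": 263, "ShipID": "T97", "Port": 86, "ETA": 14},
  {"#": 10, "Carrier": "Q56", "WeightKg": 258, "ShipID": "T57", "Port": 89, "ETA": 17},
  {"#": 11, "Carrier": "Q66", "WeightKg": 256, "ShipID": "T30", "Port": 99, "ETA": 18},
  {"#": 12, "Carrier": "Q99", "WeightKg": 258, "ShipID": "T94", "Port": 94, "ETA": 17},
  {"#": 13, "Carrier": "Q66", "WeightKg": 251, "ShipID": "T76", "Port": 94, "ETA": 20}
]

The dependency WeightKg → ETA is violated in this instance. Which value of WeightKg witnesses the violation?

WeightKg=251: rows 1, 3, 7, 13 → ETA = 20, 20, 20, 20 ✓
WeightKg=250: row 2 → ETA = 20 ✓
WeightKg=258: rows 4, 10, 12 → ETA = 17, 17, 17 ✓
WeightKg=263: rows 5, 8, 9 → ETA takes values {19, 14} — violation
WeightKg=257: row 6 → ETA = 19 ✓
WeightKg=256: row 11 → ETA = 18 ✓
The only WeightKg value with inconsistent ETA is WeightKg=263.

263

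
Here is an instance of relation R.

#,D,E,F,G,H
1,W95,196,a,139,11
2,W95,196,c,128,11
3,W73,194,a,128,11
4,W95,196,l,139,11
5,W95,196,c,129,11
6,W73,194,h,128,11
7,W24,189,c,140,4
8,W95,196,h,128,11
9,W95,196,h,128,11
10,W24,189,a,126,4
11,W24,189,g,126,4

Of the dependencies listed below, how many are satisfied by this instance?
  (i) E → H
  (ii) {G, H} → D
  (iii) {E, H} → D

(i) E → H: every LHS value maps to a single RHS value — holds.
(ii) {G, H} → D: (G=128, H=11): rows 2, 3, 6, 8, 9 → D takes values {W95, W73} — violation — fails.
(iii) {E, H} → D: every LHS value maps to a single RHS value — holds.
2 of the 3 dependencies hold.

2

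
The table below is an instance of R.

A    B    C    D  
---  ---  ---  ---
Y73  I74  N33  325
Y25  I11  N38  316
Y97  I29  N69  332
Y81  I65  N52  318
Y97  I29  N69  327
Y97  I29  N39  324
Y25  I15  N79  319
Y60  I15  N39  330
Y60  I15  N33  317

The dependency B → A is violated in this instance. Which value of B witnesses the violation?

I15

B=I74: 1 row → A = Y73 ✓
B=I11: 1 row → A = Y25 ✓
B=I29: 3 rows → A = Y97, Y97, Y97 ✓
B=I65: 1 row → A = Y81 ✓
B=I15: 3 rows → A takes values {Y25, Y60} — violation
The only B value with inconsistent A is B=I15.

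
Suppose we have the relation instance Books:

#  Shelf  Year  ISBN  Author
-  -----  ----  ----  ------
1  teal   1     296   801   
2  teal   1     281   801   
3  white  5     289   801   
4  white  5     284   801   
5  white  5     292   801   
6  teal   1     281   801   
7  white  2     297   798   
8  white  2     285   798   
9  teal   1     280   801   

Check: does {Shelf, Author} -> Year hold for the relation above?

Yes

(Shelf=teal, Author=801): rows 1, 2, 6, 9 → Year = 1, 1, 1, 1 ✓
(Shelf=white, Author=801): rows 3, 4, 5 → Year = 5, 5, 5 ✓
(Shelf=white, Author=798): rows 7, 8 → Year = 2, 2 ✓
Every {Shelf, Author} value is associated with a single Year value, so {Shelf, Author} -> Year holds.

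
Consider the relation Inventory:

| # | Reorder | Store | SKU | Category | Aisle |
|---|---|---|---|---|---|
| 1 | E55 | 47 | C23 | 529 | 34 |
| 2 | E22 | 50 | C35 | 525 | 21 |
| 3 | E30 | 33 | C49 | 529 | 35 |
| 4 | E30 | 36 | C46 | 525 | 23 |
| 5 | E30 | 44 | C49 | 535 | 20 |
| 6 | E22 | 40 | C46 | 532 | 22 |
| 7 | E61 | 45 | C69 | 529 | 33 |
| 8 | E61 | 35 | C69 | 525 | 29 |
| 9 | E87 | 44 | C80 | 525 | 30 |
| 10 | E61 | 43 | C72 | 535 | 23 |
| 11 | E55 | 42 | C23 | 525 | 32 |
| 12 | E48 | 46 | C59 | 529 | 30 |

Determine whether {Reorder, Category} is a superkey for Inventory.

All 12 rows have distinct {Reorder, Category} values, so {Reorder, Category} → (all attributes) holds and {Reorder, Category} is a superkey.

Yes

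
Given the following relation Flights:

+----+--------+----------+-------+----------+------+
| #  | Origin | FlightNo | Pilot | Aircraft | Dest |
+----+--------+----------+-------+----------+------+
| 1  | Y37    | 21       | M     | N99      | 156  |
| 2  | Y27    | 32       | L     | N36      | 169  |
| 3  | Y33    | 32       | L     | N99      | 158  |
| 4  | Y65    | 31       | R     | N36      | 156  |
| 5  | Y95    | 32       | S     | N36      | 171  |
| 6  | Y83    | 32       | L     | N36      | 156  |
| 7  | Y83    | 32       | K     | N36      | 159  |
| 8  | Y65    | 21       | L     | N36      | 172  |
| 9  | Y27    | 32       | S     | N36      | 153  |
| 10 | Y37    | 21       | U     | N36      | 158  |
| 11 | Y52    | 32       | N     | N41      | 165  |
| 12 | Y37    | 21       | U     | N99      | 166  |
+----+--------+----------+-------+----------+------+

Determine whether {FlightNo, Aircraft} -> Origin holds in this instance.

(FlightNo=21, Aircraft=N99): rows 1, 12 → Origin = Y37, Y37 ✓
(FlightNo=32, Aircraft=N36): rows 2, 5, 6, 7, 9 → Origin takes values {Y27, Y95, Y83} — violation
(FlightNo=32, Aircraft=N99): row 3 → Origin = Y33 ✓
(FlightNo=31, Aircraft=N36): row 4 → Origin = Y65 ✓
(FlightNo=21, Aircraft=N36): rows 8, 10 → Origin takes values {Y65, Y37} — violation
(FlightNo=32, Aircraft=N41): row 11 → Origin = Y52 ✓
Two rows agree on {FlightNo, Aircraft} but differ on Origin, so {FlightNo, Aircraft} -> Origin does not hold.

No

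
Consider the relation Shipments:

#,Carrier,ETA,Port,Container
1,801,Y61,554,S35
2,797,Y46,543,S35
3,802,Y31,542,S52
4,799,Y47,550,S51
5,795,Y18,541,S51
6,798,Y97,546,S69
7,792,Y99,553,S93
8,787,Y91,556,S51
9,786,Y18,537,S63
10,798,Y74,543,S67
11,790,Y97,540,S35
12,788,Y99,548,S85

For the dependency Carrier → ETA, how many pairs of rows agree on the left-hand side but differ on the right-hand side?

1

Carrier=798: violating pairs (6,10) — 1 pair.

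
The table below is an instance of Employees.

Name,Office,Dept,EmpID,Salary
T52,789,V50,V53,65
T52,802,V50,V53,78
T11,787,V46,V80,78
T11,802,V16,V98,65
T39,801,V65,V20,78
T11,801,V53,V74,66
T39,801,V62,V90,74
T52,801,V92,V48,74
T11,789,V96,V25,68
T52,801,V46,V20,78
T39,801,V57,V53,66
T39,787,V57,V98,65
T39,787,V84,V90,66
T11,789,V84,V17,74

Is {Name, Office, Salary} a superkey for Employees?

Yes

All 14 rows have distinct {Name, Office, Salary} values, so {Name, Office, Salary} → (all attributes) holds and {Name, Office, Salary} is a superkey.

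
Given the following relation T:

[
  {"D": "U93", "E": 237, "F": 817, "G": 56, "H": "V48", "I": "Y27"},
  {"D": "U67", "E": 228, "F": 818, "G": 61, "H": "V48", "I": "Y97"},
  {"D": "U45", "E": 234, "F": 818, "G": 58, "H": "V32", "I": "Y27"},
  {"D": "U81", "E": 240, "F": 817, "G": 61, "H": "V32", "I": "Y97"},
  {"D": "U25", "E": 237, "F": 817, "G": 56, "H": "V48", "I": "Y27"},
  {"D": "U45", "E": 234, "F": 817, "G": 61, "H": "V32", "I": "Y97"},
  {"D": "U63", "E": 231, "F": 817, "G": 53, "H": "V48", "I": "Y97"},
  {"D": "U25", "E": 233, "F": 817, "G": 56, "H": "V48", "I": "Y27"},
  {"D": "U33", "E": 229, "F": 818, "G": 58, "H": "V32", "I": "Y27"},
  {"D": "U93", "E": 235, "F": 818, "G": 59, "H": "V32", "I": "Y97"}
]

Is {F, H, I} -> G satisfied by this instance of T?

(F=817, H=V48, I=Y27): 3 rows → G = 56, 56, 56 ✓
(F=818, H=V48, I=Y97): 1 row → G = 61 ✓
(F=818, H=V32, I=Y27): 2 rows → G = 58, 58 ✓
(F=817, H=V32, I=Y97): 2 rows → G = 61, 61 ✓
(F=817, H=V48, I=Y97): 1 row → G = 53 ✓
(F=818, H=V32, I=Y97): 1 row → G = 59 ✓
Every {F, H, I} value is associated with a single G value, so {F, H, I} -> G holds.

Yes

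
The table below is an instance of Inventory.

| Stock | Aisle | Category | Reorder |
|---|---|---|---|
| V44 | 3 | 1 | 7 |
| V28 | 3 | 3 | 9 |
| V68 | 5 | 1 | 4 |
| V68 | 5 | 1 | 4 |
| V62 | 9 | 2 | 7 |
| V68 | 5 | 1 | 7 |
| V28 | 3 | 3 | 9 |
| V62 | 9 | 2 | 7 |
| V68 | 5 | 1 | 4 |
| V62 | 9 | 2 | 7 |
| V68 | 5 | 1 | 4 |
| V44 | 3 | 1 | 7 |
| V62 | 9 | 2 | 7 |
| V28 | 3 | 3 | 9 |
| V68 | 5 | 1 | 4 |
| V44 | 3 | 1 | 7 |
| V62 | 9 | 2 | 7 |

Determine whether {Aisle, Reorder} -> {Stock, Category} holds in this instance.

Yes

(Aisle=3, Reorder=7): 3 rows → {Stock,Category} = (V44, 1), (V44, 1), (V44, 1) ✓
(Aisle=3, Reorder=9): 3 rows → {Stock,Category} = (V28, 3), (V28, 3), (V28, 3) ✓
(Aisle=5, Reorder=4): 5 rows → {Stock,Category} = (V68, 1), (V68, 1), (V68, 1), (V68, 1), (V68, 1) ✓
(Aisle=9, Reorder=7): 5 rows → {Stock,Category} = (V62, 2), (V62, 2), (V62, 2), (V62, 2), (V62, 2) ✓
(Aisle=5, Reorder=7): 1 row → {Stock,Category} = (V68, 1) ✓
Every {Aisle, Reorder} value is associated with a single {Stock, Category} value, so {Aisle, Reorder} -> {Stock, Category} holds.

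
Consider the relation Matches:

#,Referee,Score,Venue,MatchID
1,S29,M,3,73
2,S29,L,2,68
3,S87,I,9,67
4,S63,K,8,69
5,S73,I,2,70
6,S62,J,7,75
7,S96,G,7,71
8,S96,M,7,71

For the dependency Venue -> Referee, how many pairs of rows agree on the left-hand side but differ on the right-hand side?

3

Venue=2: violating pairs (2,5) — 1 pair.
Venue=7: violating pairs (6,7), (6,8) — 2 pairs.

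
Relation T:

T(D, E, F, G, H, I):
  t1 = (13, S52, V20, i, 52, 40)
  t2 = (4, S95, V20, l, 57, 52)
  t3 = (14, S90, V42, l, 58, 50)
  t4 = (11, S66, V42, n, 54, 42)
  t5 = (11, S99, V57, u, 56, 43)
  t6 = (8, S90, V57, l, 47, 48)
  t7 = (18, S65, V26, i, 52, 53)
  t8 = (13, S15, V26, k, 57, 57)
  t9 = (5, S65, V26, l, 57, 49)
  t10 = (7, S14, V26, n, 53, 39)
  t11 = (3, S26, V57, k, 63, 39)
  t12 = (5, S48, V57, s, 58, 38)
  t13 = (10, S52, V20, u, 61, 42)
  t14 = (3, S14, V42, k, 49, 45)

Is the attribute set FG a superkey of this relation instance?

Yes

All 14 rows have distinct FG values, so FG → (all attributes) holds and FG is a superkey.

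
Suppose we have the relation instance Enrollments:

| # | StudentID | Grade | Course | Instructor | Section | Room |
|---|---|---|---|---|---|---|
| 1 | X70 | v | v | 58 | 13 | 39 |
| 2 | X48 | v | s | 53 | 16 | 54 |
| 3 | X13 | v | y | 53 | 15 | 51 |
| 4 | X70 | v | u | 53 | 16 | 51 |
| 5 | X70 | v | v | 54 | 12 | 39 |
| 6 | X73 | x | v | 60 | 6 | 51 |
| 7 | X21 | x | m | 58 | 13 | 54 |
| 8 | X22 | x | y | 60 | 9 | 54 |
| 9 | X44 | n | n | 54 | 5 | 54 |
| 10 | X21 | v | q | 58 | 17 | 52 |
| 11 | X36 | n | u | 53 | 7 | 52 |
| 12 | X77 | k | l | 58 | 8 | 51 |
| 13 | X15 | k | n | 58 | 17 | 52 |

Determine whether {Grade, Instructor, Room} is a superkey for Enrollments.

No

Rows 3 and 4 have the same {Grade, Instructor, Room} value (Grade=v, Instructor=53, Room=51) but are distinct tuples, so {Grade, Instructor, Room} does not determine every attribute — not a superkey.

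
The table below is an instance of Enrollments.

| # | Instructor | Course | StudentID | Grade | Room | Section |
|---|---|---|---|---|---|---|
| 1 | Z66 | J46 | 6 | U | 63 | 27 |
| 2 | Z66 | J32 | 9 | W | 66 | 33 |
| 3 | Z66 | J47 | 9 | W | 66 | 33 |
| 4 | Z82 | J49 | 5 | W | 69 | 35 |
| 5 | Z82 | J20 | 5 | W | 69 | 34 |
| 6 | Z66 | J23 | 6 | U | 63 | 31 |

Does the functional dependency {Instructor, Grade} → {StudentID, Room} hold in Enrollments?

Yes

(Instructor=Z66, Grade=U): rows 1, 6 → {StudentID,Room} = (6, 63), (6, 63) ✓
(Instructor=Z66, Grade=W): rows 2, 3 → {StudentID,Room} = (9, 66), (9, 66) ✓
(Instructor=Z82, Grade=W): rows 4, 5 → {StudentID,Room} = (5, 69), (5, 69) ✓
Every {Instructor, Grade} value is associated with a single {StudentID, Room} value, so {Instructor, Grade} → {StudentID, Room} holds.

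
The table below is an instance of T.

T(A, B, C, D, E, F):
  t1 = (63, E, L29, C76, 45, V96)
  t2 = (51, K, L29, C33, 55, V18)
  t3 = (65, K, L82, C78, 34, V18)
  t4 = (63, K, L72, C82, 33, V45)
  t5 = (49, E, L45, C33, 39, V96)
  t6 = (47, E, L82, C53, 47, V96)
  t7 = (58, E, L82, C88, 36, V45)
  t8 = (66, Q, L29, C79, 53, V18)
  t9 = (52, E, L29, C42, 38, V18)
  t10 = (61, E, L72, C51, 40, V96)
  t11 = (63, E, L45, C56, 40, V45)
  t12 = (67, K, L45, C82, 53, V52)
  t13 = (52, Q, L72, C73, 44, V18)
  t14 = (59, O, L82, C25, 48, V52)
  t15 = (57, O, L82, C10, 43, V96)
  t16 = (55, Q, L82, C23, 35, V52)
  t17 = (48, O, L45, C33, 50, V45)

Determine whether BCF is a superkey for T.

All 17 rows have distinct BCF values, so BCF → (all attributes) holds and BCF is a superkey.

Yes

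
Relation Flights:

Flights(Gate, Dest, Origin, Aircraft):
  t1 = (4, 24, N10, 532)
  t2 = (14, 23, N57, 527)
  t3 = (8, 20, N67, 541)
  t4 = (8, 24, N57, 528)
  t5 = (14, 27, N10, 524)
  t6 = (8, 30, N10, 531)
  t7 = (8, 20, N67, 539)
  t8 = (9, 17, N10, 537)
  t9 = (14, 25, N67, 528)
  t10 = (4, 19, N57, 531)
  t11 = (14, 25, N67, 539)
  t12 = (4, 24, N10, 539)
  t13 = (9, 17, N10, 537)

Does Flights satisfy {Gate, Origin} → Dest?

Yes

(Gate=4, Origin=N10): rows 1, 12 → Dest = 24, 24 ✓
(Gate=14, Origin=N57): row 2 → Dest = 23 ✓
(Gate=8, Origin=N67): rows 3, 7 → Dest = 20, 20 ✓
(Gate=8, Origin=N57): row 4 → Dest = 24 ✓
(Gate=14, Origin=N10): row 5 → Dest = 27 ✓
(Gate=8, Origin=N10): row 6 → Dest = 30 ✓
(Gate=9, Origin=N10): rows 8, 13 → Dest = 17, 17 ✓
(Gate=14, Origin=N67): rows 9, 11 → Dest = 25, 25 ✓
(Gate=4, Origin=N57): row 10 → Dest = 19 ✓
Every {Gate, Origin} value is associated with a single Dest value, so {Gate, Origin} → Dest holds.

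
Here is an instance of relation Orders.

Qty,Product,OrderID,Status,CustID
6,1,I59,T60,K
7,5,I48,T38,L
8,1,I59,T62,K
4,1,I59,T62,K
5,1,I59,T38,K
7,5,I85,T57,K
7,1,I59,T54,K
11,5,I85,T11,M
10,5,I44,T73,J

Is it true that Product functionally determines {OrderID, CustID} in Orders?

Product=1: 5 rows → {OrderID,CustID} = (I59, K), (I59, K), (I59, K), (I59, K), (I59, K) ✓
Product=5: 4 rows → {OrderID,CustID} takes values {(I48, L), (I85, K), (I85, M), (I44, J)} — violation
Two rows agree on Product but differ on {OrderID, CustID}, so Product -> {OrderID, CustID} does not hold.

No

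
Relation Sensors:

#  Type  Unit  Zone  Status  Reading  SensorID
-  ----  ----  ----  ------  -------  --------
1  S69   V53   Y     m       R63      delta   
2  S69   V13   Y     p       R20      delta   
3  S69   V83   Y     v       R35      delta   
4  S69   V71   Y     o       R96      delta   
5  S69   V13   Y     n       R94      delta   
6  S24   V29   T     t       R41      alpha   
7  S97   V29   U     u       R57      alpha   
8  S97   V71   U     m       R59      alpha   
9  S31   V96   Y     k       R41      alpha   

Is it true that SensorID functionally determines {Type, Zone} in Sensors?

SensorID=delta: rows 1, 2, 3, 4, 5 → {Type,Zone} = (S69, Y), (S69, Y), (S69, Y), (S69, Y), (S69, Y) ✓
SensorID=alpha: rows 6, 7, 8, 9 → {Type,Zone} takes values {(S24, T), (S97, U), (S31, Y)} — violation
Two rows agree on SensorID but differ on {Type, Zone}, so SensorID -> {Type, Zone} does not hold.

No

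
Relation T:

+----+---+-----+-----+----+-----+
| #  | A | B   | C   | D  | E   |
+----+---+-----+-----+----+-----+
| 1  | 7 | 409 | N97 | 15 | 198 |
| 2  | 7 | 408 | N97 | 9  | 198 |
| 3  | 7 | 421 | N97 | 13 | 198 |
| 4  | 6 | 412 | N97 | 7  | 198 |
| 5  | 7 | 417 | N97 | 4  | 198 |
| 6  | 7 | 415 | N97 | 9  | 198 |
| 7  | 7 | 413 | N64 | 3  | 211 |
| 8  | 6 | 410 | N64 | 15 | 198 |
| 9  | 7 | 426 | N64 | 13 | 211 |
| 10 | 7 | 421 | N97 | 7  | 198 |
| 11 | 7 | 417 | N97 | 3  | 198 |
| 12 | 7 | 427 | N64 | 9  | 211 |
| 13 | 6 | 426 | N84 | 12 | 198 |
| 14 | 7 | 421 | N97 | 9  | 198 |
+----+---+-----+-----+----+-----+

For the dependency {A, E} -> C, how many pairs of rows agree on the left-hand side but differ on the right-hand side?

(A=7, E=198): all 8 rows agree on C — 0 pairs.
(A=6, E=198): violating pairs (4,8), (4,13), (8,13) — 3 pairs.
(A=7, E=211): all 3 rows agree on C — 0 pairs.

3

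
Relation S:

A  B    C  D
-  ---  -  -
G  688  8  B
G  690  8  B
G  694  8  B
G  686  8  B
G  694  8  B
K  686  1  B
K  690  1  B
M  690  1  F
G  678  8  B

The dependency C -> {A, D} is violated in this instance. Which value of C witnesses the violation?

1

C=8: 6 rows → {A,D} = (G, B), (G, B), (G, B), (G, B), (G, B), (G, B) ✓
C=1: 3 rows → {A,D} takes values {(K, B), (M, F)} — violation
The only C value with inconsistent RHS is C=1.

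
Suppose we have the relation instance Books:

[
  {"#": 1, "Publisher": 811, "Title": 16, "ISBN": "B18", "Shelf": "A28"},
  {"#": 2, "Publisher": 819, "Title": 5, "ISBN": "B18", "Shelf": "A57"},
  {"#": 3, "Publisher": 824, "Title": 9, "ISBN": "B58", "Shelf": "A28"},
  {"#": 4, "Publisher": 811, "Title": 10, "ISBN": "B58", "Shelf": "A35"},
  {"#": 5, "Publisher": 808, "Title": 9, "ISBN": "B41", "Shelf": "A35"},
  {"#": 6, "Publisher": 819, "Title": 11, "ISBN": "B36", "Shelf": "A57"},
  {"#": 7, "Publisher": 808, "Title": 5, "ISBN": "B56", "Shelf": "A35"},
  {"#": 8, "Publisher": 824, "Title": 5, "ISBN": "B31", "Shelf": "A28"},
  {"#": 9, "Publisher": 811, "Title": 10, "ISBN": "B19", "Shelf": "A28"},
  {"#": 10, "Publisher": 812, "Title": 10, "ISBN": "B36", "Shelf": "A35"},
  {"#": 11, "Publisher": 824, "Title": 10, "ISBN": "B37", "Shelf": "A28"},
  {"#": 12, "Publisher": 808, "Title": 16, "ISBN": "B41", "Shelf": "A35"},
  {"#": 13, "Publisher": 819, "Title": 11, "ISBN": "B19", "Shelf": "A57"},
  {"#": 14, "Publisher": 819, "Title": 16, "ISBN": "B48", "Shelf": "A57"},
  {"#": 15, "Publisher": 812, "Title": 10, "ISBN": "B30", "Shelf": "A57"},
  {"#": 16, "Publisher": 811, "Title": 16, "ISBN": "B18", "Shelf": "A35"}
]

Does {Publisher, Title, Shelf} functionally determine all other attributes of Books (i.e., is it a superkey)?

No

Rows 6 and 13 have the same {Publisher, Title, Shelf} value (Publisher=819, Title=11, Shelf=A57) but are distinct tuples, so {Publisher, Title, Shelf} does not determine every attribute — not a superkey.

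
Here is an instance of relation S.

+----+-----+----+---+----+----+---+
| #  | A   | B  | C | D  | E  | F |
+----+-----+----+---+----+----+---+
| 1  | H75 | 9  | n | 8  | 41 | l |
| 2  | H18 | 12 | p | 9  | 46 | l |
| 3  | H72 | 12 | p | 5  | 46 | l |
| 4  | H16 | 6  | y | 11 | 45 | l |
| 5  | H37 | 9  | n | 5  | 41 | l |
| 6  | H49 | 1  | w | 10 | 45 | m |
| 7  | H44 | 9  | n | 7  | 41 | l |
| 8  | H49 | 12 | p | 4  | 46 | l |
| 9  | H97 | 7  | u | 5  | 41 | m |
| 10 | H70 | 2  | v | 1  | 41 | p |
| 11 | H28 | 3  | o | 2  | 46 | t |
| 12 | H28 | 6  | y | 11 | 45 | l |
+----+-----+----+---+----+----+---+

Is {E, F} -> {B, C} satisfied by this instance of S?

Yes

(E=41, F=l): rows 1, 5, 7 → {B,C} = (9, n), (9, n), (9, n) ✓
(E=46, F=l): rows 2, 3, 8 → {B,C} = (12, p), (12, p), (12, p) ✓
(E=45, F=l): rows 4, 12 → {B,C} = (6, y), (6, y) ✓
(E=45, F=m): row 6 → {B,C} = (1, w) ✓
(E=41, F=m): row 9 → {B,C} = (7, u) ✓
(E=41, F=p): row 10 → {B,C} = (2, v) ✓
(E=46, F=t): row 11 → {B,C} = (3, o) ✓
Every {E, F} value is associated with a single {B, C} value, so {E, F} -> {B, C} holds.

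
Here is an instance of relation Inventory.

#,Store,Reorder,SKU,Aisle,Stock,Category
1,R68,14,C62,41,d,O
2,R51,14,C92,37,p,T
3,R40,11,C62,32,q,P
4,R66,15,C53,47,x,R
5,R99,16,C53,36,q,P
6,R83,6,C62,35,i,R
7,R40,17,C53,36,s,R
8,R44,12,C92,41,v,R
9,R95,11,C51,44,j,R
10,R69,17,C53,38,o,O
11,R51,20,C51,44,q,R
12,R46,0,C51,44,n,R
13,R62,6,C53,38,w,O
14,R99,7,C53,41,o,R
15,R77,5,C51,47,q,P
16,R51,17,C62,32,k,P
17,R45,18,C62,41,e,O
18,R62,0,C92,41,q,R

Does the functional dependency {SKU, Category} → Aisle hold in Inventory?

No

(SKU=C62, Category=O): rows 1, 17 → Aisle = 41, 41 ✓
(SKU=C92, Category=T): row 2 → Aisle = 37 ✓
(SKU=C62, Category=P): rows 3, 16 → Aisle = 32, 32 ✓
(SKU=C53, Category=R): rows 4, 7, 14 → Aisle takes values {47, 36, 41} — violation
(SKU=C53, Category=P): row 5 → Aisle = 36 ✓
(SKU=C62, Category=R): row 6 → Aisle = 35 ✓
(SKU=C92, Category=R): rows 8, 18 → Aisle = 41, 41 ✓
(SKU=C51, Category=R): rows 9, 11, 12 → Aisle = 44, 44, 44 ✓
(SKU=C53, Category=O): rows 10, 13 → Aisle = 38, 38 ✓
(SKU=C51, Category=P): row 15 → Aisle = 47 ✓
Two rows agree on {SKU, Category} but differ on Aisle, so {SKU, Category} → Aisle does not hold.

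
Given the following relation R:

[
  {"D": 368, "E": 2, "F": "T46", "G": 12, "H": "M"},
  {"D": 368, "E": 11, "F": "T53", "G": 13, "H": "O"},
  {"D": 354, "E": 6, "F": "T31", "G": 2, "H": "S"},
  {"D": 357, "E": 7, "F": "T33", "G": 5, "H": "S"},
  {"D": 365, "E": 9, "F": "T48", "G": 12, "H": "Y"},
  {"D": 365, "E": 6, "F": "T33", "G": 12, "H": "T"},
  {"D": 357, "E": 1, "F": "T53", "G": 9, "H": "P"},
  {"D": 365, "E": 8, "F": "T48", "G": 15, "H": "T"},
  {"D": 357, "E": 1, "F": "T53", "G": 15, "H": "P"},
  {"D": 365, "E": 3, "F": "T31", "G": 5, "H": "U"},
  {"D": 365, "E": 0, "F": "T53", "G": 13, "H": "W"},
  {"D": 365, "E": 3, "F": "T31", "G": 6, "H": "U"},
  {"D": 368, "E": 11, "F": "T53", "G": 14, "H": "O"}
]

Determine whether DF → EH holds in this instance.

No

(D=368, F=T46): 1 row → {E,H} = (2, M) ✓
(D=368, F=T53): 2 rows → {E,H} = (11, O), (11, O) ✓
(D=354, F=T31): 1 row → {E,H} = (6, S) ✓
(D=357, F=T33): 1 row → {E,H} = (7, S) ✓
(D=365, F=T48): 2 rows → {E,H} takes values {(9, Y), (8, T)} — violation
(D=365, F=T33): 1 row → {E,H} = (6, T) ✓
(D=357, F=T53): 2 rows → {E,H} = (1, P), (1, P) ✓
(D=365, F=T31): 2 rows → {E,H} = (3, U), (3, U) ✓
(D=365, F=T53): 1 row → {E,H} = (0, W) ✓
Two rows agree on DF but differ on EH, so DF → EH does not hold.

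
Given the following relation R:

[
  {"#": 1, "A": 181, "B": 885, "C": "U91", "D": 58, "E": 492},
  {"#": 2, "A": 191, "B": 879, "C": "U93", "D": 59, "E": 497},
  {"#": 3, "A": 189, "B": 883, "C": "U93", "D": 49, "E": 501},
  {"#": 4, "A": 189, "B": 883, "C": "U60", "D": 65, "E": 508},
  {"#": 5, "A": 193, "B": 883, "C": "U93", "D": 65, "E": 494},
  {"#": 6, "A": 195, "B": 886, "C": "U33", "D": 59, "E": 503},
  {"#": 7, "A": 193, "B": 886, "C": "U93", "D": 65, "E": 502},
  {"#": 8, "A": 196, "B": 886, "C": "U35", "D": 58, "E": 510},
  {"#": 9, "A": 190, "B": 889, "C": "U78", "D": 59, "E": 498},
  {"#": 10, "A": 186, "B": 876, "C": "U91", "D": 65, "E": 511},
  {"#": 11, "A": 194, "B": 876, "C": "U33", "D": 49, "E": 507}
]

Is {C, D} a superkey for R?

No

Rows 5 and 7 have the same {C, D} value (C=U93, D=65) but are distinct tuples, so {C, D} does not determine every attribute — not a superkey.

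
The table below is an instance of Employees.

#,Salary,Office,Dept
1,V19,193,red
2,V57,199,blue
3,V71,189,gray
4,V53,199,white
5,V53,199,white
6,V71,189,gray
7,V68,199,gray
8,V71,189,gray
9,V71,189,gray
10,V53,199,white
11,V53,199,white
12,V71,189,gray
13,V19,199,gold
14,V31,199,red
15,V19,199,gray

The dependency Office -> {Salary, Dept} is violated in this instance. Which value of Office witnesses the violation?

Office=193: row 1 → {Salary,Dept} = (V19, red) ✓
Office=199: rows 2, 4, 5, 7, 10, 11, 13, 14, 15 → {Salary,Dept} takes values {(V57, blue), (V53, white), (V68, gray), (V19, gold), (V31, red), (V19, gray)} — violation
Office=189: rows 3, 6, 8, 9, 12 → {Salary,Dept} = (V71, gray), (V71, gray), (V71, gray), (V71, gray), (V71, gray) ✓
The only Office value with inconsistent RHS is Office=199.

199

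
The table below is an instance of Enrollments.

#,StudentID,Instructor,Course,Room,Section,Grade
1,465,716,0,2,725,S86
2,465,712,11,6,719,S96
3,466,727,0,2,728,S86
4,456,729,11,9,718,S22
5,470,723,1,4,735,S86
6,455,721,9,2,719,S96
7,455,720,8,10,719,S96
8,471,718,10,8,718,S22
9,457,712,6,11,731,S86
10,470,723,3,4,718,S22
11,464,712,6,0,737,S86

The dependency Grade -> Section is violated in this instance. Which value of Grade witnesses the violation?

Grade=S86: rows 1, 3, 5, 9, 11 → Section takes values {725, 728, 735, 731, 737} — violation
Grade=S96: rows 2, 6, 7 → Section = 719, 719, 719 ✓
Grade=S22: rows 4, 8, 10 → Section = 718, 718, 718 ✓
The only Grade value with inconsistent Section is Grade=S86.

S86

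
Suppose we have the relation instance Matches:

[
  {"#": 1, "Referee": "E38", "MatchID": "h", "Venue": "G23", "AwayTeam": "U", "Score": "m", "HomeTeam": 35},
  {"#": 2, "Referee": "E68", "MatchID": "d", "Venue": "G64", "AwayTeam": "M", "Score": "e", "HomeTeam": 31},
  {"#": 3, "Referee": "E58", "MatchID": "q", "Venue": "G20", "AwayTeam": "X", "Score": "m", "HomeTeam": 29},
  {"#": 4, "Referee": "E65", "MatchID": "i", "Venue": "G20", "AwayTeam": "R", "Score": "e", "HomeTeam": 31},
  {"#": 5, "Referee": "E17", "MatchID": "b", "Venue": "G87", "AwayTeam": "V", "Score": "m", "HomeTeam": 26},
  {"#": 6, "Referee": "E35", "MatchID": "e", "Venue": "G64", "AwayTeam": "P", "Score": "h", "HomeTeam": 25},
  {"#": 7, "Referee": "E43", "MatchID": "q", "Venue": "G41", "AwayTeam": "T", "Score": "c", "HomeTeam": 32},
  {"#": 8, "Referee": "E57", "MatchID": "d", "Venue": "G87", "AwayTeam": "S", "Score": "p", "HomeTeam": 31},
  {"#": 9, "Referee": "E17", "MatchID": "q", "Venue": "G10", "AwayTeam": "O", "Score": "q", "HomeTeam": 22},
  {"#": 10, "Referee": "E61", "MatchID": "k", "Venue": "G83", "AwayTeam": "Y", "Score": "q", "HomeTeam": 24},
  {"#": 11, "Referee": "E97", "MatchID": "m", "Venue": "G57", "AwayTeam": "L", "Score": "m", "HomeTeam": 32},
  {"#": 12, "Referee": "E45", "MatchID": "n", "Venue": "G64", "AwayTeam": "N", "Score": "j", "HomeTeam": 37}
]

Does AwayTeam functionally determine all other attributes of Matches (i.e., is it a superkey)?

All 12 rows have distinct AwayTeam values, so AwayTeam → (all attributes) holds and AwayTeam is a superkey.

Yes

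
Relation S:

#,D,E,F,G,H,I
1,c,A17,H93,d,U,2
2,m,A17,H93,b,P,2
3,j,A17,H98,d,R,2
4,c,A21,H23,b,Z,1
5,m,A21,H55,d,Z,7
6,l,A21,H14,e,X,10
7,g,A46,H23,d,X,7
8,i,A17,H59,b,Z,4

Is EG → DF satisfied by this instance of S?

(E=A17, G=d): rows 1, 3 → {D,F} takes values {(c, H93), (j, H98)} — violation
(E=A17, G=b): rows 2, 8 → {D,F} takes values {(m, H93), (i, H59)} — violation
(E=A21, G=b): row 4 → {D,F} = (c, H23) ✓
(E=A21, G=d): row 5 → {D,F} = (m, H55) ✓
(E=A21, G=e): row 6 → {D,F} = (l, H14) ✓
(E=A46, G=d): row 7 → {D,F} = (g, H23) ✓
Two rows agree on EG but differ on DF, so EG → DF does not hold.

No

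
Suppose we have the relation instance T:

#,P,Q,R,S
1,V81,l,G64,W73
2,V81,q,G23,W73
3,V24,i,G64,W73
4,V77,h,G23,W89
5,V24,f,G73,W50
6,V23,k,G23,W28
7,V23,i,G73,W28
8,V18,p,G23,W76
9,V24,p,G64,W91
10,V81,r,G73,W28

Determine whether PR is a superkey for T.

No

Rows 3 and 9 have the same PR value (P=V24, R=G64) but are distinct tuples, so PR does not determine every attribute — not a superkey.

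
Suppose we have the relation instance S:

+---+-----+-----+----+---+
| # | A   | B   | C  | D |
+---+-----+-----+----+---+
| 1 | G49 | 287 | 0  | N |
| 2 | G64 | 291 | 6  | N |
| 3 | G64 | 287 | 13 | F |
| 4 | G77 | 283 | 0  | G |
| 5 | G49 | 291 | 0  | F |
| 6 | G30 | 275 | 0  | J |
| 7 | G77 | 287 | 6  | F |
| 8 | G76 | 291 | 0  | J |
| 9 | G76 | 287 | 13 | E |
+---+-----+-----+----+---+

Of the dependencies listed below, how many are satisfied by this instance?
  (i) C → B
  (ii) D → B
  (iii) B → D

0

(i) C → B: C=0: rows 1, 4, 5, 6, 8 → B takes values {287, 283, 291, 275} — violation; C=6: rows 2, 7 → B takes values {291, 287} — violation — fails.
(ii) D → B: D=N: rows 1, 2 → B takes values {287, 291} — violation; D=F: rows 3, 5, 7 → B takes values {287, 291} — violation; D=J: rows 6, 8 → B takes values {275, 291} — violation — fails.
(iii) B → D: B=287: rows 1, 3, 7, 9 → D takes values {N, F, E} — violation; B=291: rows 2, 5, 8 → D takes values {N, F, J} — violation — fails.
None of the 3 dependencies hold.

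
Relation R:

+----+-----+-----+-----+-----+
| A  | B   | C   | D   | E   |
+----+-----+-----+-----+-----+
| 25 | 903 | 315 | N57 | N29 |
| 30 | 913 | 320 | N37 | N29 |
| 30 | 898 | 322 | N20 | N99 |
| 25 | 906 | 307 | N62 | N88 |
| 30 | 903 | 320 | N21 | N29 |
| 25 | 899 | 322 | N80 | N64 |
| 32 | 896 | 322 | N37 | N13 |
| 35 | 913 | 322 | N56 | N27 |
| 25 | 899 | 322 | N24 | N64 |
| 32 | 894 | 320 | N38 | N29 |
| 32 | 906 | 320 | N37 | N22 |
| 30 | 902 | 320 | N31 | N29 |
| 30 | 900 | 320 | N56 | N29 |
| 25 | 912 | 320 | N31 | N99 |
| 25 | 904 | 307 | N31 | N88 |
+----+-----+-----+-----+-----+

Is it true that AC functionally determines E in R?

(A=25, C=315): 1 row → E = N29 ✓
(A=30, C=320): 4 rows → E = N29, N29, N29, N29 ✓
(A=30, C=322): 1 row → E = N99 ✓
(A=25, C=307): 2 rows → E = N88, N88 ✓
(A=25, C=322): 2 rows → E = N64, N64 ✓
(A=32, C=322): 1 row → E = N13 ✓
(A=35, C=322): 1 row → E = N27 ✓
(A=32, C=320): 2 rows → E takes values {N29, N22} — violation
(A=25, C=320): 1 row → E = N99 ✓
Two rows agree on AC but differ on E, so AC -> E does not hold.

No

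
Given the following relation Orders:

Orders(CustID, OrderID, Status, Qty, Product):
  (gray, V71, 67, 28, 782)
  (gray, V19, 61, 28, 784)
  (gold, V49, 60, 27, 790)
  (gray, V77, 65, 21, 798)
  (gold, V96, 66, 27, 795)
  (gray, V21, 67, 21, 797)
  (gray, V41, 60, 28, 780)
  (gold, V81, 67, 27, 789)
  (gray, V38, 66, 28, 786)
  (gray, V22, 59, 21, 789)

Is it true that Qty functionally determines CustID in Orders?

Yes

Qty=28: 4 rows → CustID = gray, gray, gray, gray ✓
Qty=27: 3 rows → CustID = gold, gold, gold ✓
Qty=21: 3 rows → CustID = gray, gray, gray ✓
Every Qty value is associated with a single CustID value, so Qty → CustID holds.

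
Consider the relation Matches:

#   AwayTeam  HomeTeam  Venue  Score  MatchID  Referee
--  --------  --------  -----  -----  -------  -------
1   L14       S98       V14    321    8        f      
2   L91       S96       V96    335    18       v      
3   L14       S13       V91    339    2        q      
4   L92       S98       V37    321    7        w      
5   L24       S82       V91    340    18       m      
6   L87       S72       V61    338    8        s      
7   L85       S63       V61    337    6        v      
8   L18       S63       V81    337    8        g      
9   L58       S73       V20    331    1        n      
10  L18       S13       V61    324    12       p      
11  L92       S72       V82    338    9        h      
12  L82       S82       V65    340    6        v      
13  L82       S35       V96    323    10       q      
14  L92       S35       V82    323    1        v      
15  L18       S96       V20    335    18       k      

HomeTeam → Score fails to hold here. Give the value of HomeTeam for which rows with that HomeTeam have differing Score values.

S13

HomeTeam=S98: rows 1, 4 → Score = 321, 321 ✓
HomeTeam=S96: rows 2, 15 → Score = 335, 335 ✓
HomeTeam=S13: rows 3, 10 → Score takes values {339, 324} — violation
HomeTeam=S82: rows 5, 12 → Score = 340, 340 ✓
HomeTeam=S72: rows 6, 11 → Score = 338, 338 ✓
HomeTeam=S63: rows 7, 8 → Score = 337, 337 ✓
HomeTeam=S73: row 9 → Score = 331 ✓
HomeTeam=S35: rows 13, 14 → Score = 323, 323 ✓
The only HomeTeam value with inconsistent Score is HomeTeam=S13.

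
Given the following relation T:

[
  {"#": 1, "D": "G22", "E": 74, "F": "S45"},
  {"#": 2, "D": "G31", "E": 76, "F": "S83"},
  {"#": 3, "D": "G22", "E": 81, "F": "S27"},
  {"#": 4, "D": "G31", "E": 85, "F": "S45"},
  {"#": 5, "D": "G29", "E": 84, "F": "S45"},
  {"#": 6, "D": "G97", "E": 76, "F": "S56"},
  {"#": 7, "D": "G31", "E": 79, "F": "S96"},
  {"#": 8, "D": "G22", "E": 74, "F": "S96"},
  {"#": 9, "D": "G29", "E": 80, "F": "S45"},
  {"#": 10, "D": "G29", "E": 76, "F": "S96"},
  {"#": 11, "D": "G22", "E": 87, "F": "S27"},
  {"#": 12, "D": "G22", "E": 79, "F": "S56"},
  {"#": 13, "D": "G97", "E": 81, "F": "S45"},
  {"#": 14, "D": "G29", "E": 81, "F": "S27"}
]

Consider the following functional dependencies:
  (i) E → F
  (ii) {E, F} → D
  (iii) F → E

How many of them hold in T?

(i) E → F: E=74: rows 1, 8 → F takes values {S45, S96} — violation; E=76: rows 2, 6, 10 → F takes values {S83, S56, S96} — violation; E=81: rows 3, 13, 14 → F takes values {S27, S45} — violation; E=79: rows 7, 12 → F takes values {S96, S56} — violation — fails.
(ii) {E, F} → D: (E=81, F=S27): rows 3, 14 → D takes values {G22, G29} — violation — fails.
(iii) F → E: F=S45: rows 1, 4, 5, 9, 13 → E takes values {74, 85, 84, 80, 81} — violation; F=S27: rows 3, 11, 14 → E takes values {81, 87} — violation; F=S56: rows 6, 12 → E takes values {76, 79} — violation; F=S96: rows 7, 8, 10 → E takes values {79, 74, 76} — violation — fails.
None of the 3 dependencies hold.

0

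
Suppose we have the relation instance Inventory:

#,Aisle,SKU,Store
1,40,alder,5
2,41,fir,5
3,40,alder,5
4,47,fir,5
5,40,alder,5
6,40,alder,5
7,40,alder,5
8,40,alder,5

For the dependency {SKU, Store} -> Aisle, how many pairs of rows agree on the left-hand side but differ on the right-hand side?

(SKU=alder, Store=5): all 6 rows agree on Aisle — 0 pairs.
(SKU=fir, Store=5): violating pairs (2,4) — 1 pair.

1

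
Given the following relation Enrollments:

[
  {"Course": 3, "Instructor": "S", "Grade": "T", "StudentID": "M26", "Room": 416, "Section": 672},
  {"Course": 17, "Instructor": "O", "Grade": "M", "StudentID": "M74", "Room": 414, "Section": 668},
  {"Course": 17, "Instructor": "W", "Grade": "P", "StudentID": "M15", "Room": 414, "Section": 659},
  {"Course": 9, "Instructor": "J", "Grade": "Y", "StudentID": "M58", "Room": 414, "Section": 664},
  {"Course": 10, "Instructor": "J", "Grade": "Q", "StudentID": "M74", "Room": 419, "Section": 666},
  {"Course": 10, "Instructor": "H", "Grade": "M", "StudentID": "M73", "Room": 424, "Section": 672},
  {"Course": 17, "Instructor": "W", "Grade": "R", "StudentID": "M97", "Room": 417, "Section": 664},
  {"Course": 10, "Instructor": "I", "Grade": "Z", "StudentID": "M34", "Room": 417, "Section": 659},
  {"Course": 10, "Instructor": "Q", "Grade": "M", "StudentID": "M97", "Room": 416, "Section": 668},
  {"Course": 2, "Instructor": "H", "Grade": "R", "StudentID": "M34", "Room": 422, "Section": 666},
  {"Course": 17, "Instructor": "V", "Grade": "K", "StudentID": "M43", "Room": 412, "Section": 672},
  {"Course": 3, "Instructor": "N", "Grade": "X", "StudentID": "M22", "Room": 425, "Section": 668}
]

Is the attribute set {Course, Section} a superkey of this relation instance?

All 12 rows have distinct {Course, Section} values, so {Course, Section} → (all attributes) holds and {Course, Section} is a superkey.

Yes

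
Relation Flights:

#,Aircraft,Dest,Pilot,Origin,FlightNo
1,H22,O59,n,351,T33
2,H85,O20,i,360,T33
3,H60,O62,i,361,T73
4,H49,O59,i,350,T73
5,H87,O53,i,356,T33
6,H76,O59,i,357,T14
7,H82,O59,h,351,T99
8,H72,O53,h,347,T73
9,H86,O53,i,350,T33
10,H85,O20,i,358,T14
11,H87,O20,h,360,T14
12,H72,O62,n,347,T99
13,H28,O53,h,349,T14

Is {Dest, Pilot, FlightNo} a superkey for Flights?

Rows 5 and 9 have the same {Dest, Pilot, FlightNo} value (Dest=O53, Pilot=i, FlightNo=T33) but are distinct tuples, so {Dest, Pilot, FlightNo} does not determine every attribute — not a superkey.

No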